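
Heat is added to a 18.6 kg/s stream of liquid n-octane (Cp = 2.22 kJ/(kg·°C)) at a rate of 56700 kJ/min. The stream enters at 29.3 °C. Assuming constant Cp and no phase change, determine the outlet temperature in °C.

T_out = 52.2 °C

Q = 56700 kJ/min = 945 kJ/s
ΔT = Q/(ṁ·Cp) = 945/(18.6×2.22) = 22.886 K
T_out = 29.3 + 22.886 = 52.186 °C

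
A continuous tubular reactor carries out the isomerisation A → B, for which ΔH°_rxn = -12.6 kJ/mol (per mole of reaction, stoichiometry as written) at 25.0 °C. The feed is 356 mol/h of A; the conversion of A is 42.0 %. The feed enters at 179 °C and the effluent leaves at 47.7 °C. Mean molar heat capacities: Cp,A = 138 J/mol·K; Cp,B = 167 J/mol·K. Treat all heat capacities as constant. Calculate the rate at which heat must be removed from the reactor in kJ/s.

Q_out = 2.29 kJ/s

Extent of reaction ξ = 0.420 × 356 = 149.52 mol/h
Reaction term: ξ·ΔH°_rxn = 149.52 × -12.6 = -1884 kJ/h
Sensible, feed 179→25 °C: -7565.7 kJ/h
Outlet flows (mol/h): A 206.48, B 149.52
Sensible, products 25→47.7 °C: 1213.6 kJ/h
Q = ΔH = -8236 kJ/h = -2.2878 kW
Heat removed = 2.2878 kJ/s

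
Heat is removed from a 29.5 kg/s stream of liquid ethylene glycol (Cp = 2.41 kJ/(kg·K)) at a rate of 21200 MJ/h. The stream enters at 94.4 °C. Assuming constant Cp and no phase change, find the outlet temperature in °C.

T_out = 11.6 °C

Q = 21200 MJ/h = 5888.9 kJ/s
ΔT = Q/(ṁ·Cp) = 5888.9/(29.5×2.41) = 82.831 K
T_out = 94.4 − 82.831 = 11.569 °C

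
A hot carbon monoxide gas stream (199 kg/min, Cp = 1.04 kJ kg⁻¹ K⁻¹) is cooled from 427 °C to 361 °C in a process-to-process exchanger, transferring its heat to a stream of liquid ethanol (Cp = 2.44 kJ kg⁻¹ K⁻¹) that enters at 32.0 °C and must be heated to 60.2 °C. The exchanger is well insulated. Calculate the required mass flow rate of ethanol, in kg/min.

Heat released by hot stream: Q = 199 × 1.04 × (427 − 361) = 13659 kJ/min
Energy balance on cold side (adiabatic exchanger): Q = ṁ_c·Cp_c·(T_c,out − T_c,in)
ṁ_c = 13659 / [2.44 × (60.2 − 32.0)] = 198.51 kg/min

ṁ_c = 199 kg/min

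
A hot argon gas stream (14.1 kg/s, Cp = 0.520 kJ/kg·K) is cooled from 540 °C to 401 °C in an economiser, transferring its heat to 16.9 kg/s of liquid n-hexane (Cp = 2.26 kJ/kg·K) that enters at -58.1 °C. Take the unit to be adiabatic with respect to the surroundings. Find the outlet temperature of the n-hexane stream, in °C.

Heat released by hot stream: Q = 14.1 × 0.520 × (540 − 401) = 1019.1 kJ/s
Energy balance on cold side (adiabatic exchanger): Q = ṁ_c·Cp_c·(T_c,out − T_c,in)
T_c,out = -58.1 + 1019.1/(16.9 × 2.26) = -31.417 °C

T_c,out = -31.4 °C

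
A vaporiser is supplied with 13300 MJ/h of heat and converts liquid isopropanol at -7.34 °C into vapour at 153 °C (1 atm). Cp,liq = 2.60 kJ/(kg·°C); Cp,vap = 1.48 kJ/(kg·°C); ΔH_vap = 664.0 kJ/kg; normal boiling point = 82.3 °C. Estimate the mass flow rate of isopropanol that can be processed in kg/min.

Δh = 2.60×(82.3−-7.34) + 664.0 + 1.48×(153−82.3) = 1001.7 kJ/kg
Q = 13300 MJ/h = 3694.4 kJ/s = 221670 kJ/min
ṁ = Q/Δh = 221670 / 1001.7 = 221.29 kg/min

ṁ = 221 kg/min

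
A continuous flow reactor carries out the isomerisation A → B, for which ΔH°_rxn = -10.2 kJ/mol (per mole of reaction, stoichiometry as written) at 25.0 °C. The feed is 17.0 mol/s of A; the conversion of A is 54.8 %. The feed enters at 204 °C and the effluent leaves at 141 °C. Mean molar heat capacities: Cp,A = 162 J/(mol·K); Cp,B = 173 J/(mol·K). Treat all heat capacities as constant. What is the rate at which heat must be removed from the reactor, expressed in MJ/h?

Extent of reaction ξ = 0.548 × 17.0 = 9.316 mol/s
Reaction term: ξ·ΔH°_rxn = 9.316 × -10.2 = -95.023 kJ/s
Sensible, feed 204→25 °C: -492.97 kJ/s
Outlet flows (mol/s): A 7.684, B 9.316
Sensible, products 25→141 °C: 331.35 kJ/s
Q = ΔH = -256.64 kJ/s = -256.64 kW
Heat removed = 923.9 MJ/h

Q_out = 924 MJ/h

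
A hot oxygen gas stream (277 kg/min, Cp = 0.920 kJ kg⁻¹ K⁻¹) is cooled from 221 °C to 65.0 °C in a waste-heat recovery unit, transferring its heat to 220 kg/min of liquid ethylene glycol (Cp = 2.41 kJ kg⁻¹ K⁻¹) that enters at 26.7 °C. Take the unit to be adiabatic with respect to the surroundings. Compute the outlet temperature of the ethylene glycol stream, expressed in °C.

Heat released by hot stream: Q = 277 × 0.920 × (221 − 65.0) = 39755 kJ/min
Energy balance on cold side (adiabatic exchanger): Q = ṁ_c·Cp_c·(T_c,out − T_c,in)
T_c,out = 26.7 + 39755/(220 × 2.41) = 101.68 °C

T_c,out = 102 °C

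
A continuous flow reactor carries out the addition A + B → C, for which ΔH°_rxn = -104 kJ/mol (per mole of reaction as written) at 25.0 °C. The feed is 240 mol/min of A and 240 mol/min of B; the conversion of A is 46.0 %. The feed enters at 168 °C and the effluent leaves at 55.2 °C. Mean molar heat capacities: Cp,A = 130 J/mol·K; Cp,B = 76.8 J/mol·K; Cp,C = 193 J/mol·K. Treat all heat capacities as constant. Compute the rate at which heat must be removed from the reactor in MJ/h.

Q_out = 1030 MJ/h

Extent of reaction ξ = 0.460 × 240 = 110.4 mol/min
Reaction term: ξ·ΔH°_rxn = 110.4 × -104 = -11482 kJ/min
Sensible, feed 168→25 °C: -7097.4 kJ/min
Outlet flows (mol/min): A 129.6, B 129.6, C 110.4
Sensible, products 25→55.2 °C: 1452.9 kJ/min
Q = ΔH = -17126 kJ/min = -285.43 kW
Heat removed = 1027.6 MJ/h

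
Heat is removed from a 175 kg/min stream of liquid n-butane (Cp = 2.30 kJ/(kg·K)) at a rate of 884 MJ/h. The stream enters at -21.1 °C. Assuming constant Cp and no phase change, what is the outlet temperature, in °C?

Q = 884 MJ/h = 14733 kJ/min
ΔT = Q/(ṁ·Cp) = 14733/(175×2.30) = 36.605 K
T_out = -21.1 − 36.605 = -57.705 °C

T_out = -57.7 °C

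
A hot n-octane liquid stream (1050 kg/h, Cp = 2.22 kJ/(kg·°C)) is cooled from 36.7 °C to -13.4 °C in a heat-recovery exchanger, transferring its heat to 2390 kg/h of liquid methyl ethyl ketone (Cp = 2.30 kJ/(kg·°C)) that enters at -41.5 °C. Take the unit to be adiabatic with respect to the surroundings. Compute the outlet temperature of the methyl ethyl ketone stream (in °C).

Heat released by hot stream: Q = 1050 × 2.22 × (36.7 − -13.4) = 116780 kJ/h
Energy balance on cold side (adiabatic exchanger): Q = ṁ_c·Cp_c·(T_c,out − T_c,in)
T_c,out = -41.5 + 116780/(2390 × 2.30) = -20.255 °C

T_c,out = -20.3 °C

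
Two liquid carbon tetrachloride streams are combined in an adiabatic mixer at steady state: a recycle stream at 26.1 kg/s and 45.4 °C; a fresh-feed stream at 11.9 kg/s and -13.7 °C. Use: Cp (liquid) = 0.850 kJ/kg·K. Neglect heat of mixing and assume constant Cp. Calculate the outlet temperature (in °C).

T_out = 26.9 °C

No heat crosses the boundary, so H_out = H_in.
Σ ṁᵢCp,ᵢTᵢ = 26.1×0.850×45.4 + 11.9×0.850×-13.7 = 868.62
Σ ṁᵢCp,ᵢ = 26.1×0.850 + 11.9×0.850 = 32.3
T_out = 868.62 / 32.3 = 26.892 °C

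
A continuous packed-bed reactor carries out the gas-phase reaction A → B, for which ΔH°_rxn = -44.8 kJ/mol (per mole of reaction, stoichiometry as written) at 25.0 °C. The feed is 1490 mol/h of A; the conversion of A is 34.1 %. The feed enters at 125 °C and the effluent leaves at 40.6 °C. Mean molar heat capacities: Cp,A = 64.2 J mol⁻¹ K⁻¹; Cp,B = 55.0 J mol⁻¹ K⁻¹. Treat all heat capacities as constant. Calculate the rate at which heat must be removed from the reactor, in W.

Q_out = 8590 W

Extent of reaction ξ = 0.341 × 1490 = 508.09 mol/h
Reaction term: ξ·ΔH°_rxn = 508.09 × -44.8 = -22762 kJ/h
Sensible, feed 125→25 °C: -9565.8 kJ/h
Outlet flows (mol/h): A 981.91, B 508.09
Sensible, products 25→40.6 °C: 1419.3 kJ/h
Q = ΔH = -30909 kJ/h = -8.5858 kW
Heat removed = 8585.8 W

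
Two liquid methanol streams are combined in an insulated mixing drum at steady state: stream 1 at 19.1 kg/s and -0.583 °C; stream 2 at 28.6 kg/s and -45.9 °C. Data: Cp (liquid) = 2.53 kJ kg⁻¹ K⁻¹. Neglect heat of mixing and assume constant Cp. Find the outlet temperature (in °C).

Energy balance with Q = 0: Σ ṁᵢCp,ᵢ(T_out − Tᵢ) = 0
Σ ṁᵢCp,ᵢTᵢ = 19.1×2.53×-0.583 + 28.6×2.53×-45.9 = -3349.4
Σ ṁᵢCp,ᵢ = 19.1×2.53 + 28.6×2.53 = 120.68
T_out = -3349.4 / 120.68 = -27.754 °C

T_out = -27.8 °C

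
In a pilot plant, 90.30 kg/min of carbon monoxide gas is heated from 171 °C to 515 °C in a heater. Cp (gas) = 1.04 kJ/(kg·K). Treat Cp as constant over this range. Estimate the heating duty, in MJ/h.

Q = ṁ·Cp·ΔT = 90.30 × 1.04 × (515 − 171) = 32306 kJ/min
Converting: 32306 / 60 s = 538.43 kW
Heating duty = 1938.3 MJ/h

Q = 1940 MJ/h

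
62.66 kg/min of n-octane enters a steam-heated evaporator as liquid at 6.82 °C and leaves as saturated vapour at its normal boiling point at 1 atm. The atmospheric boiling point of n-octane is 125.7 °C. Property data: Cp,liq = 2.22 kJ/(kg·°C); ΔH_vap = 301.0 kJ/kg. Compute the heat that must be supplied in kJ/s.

liquid 6.82→125.7 °C: 263.91 kJ/kg
vaporisation at 125.7 °C: 301 kJ/kg
Δh = 263.91 + 301 = 564.91 kJ/kg
Q = ṁ·Δh = 62.66 kg/min × 564.91 kJ/kg = 35397 kJ/min
|Q| = 589.96 kW

Q = 590 kJ/s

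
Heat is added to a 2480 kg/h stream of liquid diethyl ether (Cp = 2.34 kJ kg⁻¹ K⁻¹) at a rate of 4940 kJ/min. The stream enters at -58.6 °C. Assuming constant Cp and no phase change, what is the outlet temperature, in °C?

T_out = -7.52 °C

Q = 4940 kJ/min = 296400 kJ/h
ΔT = Q/(ṁ·Cp) = 296400/(2480×2.34) = 51.075 K
T_out = -58.6 + 51.075 = -7.5247 °C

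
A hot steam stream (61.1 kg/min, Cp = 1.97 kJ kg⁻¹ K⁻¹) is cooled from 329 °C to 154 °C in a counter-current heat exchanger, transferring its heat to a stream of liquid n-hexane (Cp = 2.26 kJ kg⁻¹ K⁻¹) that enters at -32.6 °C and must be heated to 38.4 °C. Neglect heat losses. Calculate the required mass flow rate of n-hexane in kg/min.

Heat released by hot stream: Q = 61.1 × 1.97 × (329 − 154) = 21064 kJ/min
Energy balance on cold side (adiabatic exchanger): Q = ṁ_c·Cp_c·(T_c,out − T_c,in)
ṁ_c = 21064 / [2.26 × (38.4 − -32.6)] = 131.27 kg/min

ṁ_c = 131 kg/min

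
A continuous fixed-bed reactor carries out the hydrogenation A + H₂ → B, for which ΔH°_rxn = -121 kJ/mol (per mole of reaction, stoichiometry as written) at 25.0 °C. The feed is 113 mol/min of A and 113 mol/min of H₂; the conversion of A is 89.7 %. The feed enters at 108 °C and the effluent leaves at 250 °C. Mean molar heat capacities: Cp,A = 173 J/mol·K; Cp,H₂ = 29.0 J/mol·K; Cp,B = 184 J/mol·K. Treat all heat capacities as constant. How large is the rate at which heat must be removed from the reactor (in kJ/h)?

Extent of reaction ξ = 0.897 × 113 = 101.36 mol/min
Reaction term: ξ·ΔH°_rxn = 101.36 × -121 = -12265 kJ/min
Sensible, feed 108→25 °C: -1894.6 kJ/min
Outlet flows (mol/min): A 11.639, H₂ 11.639, B 101.36
Sensible, products 25→250 °C: 4725.3 kJ/min
Q = ΔH = -9433.9 kJ/min = -157.23 kW
Heat removed = 566030 kJ/h

Q_out = 566000 kJ/h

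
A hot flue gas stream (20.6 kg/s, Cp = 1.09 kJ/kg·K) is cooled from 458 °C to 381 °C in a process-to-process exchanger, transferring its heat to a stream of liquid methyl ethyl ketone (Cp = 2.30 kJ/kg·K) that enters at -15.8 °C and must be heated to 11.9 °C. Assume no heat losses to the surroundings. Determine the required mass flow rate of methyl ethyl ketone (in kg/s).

ṁ_c = 27.1 kg/s

Heat released by hot stream: Q = 20.6 × 1.09 × (458 − 381) = 1729 kJ/s
Energy balance on cold side (adiabatic exchanger): Q = ṁ_c·Cp_c·(T_c,out − T_c,in)
ṁ_c = 1729 / [2.30 × (11.9 − -15.8)] = 27.138 kg/s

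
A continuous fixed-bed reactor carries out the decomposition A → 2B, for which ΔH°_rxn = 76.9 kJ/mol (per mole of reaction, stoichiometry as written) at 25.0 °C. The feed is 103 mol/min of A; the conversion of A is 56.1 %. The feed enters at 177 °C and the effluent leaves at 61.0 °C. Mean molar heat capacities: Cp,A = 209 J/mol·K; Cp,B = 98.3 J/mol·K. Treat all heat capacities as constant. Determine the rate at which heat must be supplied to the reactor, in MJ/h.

Extent of reaction ξ = 0.561 × 103 = 57.783 mol/min
Reaction term: ξ·ΔH°_rxn = 57.783 × 76.9 = 4443.5 kJ/min
Sensible, feed 177→25 °C: -3272.1 kJ/min
Outlet flows (mol/min): A 45.217, B 115.57
Sensible, products 25→61.0 °C: 749.18 kJ/min
Q = ΔH = 1920.6 kJ/min = 32.01 kW
Heat supplied = 115.24 MJ/h

Q_in = 115 MJ/h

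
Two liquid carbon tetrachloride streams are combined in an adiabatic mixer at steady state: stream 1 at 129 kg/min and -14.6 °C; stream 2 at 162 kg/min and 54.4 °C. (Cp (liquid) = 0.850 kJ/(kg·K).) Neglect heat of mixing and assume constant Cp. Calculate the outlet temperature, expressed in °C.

T_out = 23.8 °C

Energy balance with Q = 0: Σ ṁᵢCp,ᵢ(T_out − Tᵢ) = 0
T_out = Σ ṁᵢCp,ᵢTᵢ / Σ ṁᵢCp,ᵢ
      = 5890 / 247.35 = 23.812 °C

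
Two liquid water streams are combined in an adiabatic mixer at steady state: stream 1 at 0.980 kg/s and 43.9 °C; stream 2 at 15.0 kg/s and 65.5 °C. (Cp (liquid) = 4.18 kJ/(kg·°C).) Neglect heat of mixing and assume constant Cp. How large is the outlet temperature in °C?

No heat crosses the boundary, so H_out = H_in.
Σ ṁᵢCp,ᵢTᵢ = 0.980×4.18×43.9 + 15.0×4.18×65.5 = 4286.7
Σ ṁᵢCp,ᵢ = 0.980×4.18 + 15.0×4.18 = 66.796
T_out = 4286.7 / 66.796 = 64.175 °C

T_out = 64.2 °C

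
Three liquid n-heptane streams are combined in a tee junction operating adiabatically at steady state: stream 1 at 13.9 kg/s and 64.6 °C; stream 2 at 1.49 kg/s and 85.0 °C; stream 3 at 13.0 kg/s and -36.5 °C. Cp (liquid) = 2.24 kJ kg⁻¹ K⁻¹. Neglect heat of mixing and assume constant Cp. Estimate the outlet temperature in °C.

T_out = 19.4 °C

No heat crosses the boundary, so H_out = H_in.
Σ ṁᵢCp,ᵢTᵢ = 13.9×2.24×64.6 + 1.49×2.24×85.0 + 13.0×2.24×-36.5 = 1232.2
Σ ṁᵢCp,ᵢ = 13.9×2.24 + 1.49×2.24 + 13.0×2.24 = 63.594
T_out = 1232.2 / 63.594 = 19.376 °C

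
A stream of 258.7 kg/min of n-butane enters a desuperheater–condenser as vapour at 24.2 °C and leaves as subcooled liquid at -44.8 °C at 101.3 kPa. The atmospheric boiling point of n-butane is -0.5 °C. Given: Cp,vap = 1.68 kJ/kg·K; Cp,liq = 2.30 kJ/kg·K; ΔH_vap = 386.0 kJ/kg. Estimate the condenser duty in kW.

vapour 24.2→-0.5 °C: -41.496 kJ/kg
condensation at -0.5 °C: -386 kJ/kg
liquid -0.5→-44.8 °C: -101.89 kJ/kg
Δh = -41.496 + -386 + -101.89 = -529.39 kJ/kg
Q = ṁ·Δh = 258.7 kg/min × -529.39 kJ/kg = -136950 kJ/min
|Q| = 2282.5 kW

Q_c = 2280 kW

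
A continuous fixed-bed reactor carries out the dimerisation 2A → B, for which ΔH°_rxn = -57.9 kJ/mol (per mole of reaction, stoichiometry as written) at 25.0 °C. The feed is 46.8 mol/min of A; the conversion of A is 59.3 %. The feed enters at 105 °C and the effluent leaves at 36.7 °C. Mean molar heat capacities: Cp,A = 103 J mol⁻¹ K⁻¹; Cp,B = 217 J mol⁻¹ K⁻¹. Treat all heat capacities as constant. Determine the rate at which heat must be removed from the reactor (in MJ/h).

Extent of reaction ξ = 0.593 × 46.8 / 2 = 13.876 mol/min
Reaction term: ξ·ΔH°_rxn = 13.876 × -57.9 = -803.43 kJ/min
Sensible, feed 105→25 °C: -385.63 kJ/min
Outlet flows (mol/min): A 19.048, B 13.876
Sensible, products 25→36.7 °C: 58.185 kJ/min
Q = ΔH = -1130.9 kJ/min = -18.848 kW
Heat removed = 67.853 MJ/h

Q_out = 67.9 MJ/h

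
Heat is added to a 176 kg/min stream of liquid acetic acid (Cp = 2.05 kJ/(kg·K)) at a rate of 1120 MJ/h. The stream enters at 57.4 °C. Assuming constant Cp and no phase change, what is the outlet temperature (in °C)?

T_out = 109 °C

Q = 1120 MJ/h = 18667 kJ/min
ΔT = Q/(ṁ·Cp) = 18667/(176×2.05) = 51.737 K
T_out = 57.4 + 51.737 = 109.14 °C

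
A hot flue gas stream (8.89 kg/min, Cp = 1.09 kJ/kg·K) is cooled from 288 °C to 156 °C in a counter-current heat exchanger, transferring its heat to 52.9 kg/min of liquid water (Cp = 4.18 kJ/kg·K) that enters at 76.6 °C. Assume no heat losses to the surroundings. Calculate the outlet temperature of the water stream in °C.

Heat released by hot stream: Q = 8.89 × 1.09 × (288 − 156) = 1279.1 kJ/min
Energy balance on cold side (adiabatic exchanger): Q = ṁ_c·Cp_c·(T_c,out − T_c,in)
T_c,out = 76.6 + 1279.1/(52.9 × 4.18) = 82.385 °C

T_c,out = 82.4 °C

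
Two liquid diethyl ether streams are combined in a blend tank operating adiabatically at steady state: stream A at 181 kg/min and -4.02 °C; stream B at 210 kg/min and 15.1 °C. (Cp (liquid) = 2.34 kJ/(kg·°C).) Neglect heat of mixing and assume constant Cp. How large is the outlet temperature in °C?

No heat crosses the boundary, so H_out = H_in.
Σ ṁᵢCp,ᵢTᵢ = 181×2.34×-4.02 + 210×2.34×15.1 = 5717.5
Σ ṁᵢCp,ᵢ = 181×2.34 + 210×2.34 = 914.94
T_out = 5717.5 / 914.94 = 6.2491 °C

T_out = 6.25 °C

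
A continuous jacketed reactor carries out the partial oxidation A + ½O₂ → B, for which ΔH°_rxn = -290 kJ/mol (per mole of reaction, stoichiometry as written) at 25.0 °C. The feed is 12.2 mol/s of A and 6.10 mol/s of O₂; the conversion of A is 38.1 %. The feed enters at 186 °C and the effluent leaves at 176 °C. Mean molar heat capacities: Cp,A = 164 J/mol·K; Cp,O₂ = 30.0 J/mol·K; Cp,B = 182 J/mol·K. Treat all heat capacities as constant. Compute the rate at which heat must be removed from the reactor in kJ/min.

Extent of reaction ξ = 0.381 × 12.2 = 4.6482 mol/s
Reaction term: ξ·ΔH°_rxn = 4.6482 × -290 = -1348 kJ/s
Sensible, feed 186→25 °C: -351.59 kJ/s
Outlet flows (mol/s): A 7.5518, O₂ 3.7759, B 4.6482
Sensible, products 25→176 °C: 331.86 kJ/s
Q = ΔH = -1367.7 kJ/s = -1367.7 kW
Heat removed = 82063 kJ/min

Q_out = 82100 kJ/min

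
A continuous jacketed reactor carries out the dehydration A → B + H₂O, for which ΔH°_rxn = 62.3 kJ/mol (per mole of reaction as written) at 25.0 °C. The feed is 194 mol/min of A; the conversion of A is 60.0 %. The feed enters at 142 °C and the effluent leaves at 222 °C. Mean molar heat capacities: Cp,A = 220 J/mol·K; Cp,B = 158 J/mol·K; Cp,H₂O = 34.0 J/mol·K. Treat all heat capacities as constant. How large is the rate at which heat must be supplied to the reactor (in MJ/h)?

Extent of reaction ξ = 0.600 × 194 = 116.4 mol/min
Reaction term: ξ·ΔH°_rxn = 116.4 × 62.3 = 7251.7 kJ/min
Sensible, feed 142→25 °C: -4993.6 kJ/min
Outlet flows (mol/min): A 77.6, B 116.4, H₂O 116.4
Sensible, products 25→222 °C: 7765.9 kJ/min
Q = ΔH = 10024 kJ/min = 167.07 kW
Heat supplied = 601.44 MJ/h

Q_in = 601 MJ/h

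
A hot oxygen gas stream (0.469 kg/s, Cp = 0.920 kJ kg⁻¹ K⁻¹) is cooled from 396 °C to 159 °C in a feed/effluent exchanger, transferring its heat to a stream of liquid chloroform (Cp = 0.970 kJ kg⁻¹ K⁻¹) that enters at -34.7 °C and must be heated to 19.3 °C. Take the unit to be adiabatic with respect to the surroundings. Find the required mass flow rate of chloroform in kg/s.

ṁ_c = 1.95 kg/s

Heat released by hot stream: Q = 0.469 × 0.920 × (396 − 159) = 102.26 kJ/s
Energy balance on cold side (adiabatic exchanger): Q = ṁ_c·Cp_c·(T_c,out − T_c,in)
ṁ_c = 102.26 / [0.970 × (19.3 − -34.7)] = 1.9523 kg/s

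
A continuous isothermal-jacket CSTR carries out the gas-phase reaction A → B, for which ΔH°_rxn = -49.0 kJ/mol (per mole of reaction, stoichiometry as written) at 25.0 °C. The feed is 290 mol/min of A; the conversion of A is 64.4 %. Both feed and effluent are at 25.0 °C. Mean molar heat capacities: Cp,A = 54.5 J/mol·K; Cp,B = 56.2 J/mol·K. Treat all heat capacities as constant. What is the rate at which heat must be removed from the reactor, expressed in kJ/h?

Q_out = 549000 kJ/h

Extent of reaction ξ = 0.644 × 290 = 186.76 mol/min
Reaction term: ξ·ΔH°_rxn = 186.76 × -49.0 = -9151.2 kJ/min
Q = ΔH = -9151.2 kJ/min = -152.52 kW
Heat removed = 549070 kJ/h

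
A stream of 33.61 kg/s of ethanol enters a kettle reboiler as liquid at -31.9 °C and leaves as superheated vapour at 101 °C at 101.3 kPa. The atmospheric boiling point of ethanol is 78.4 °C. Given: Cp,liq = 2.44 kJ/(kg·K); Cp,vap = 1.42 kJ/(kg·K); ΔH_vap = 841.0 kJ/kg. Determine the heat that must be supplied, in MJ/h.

Q = 138000 MJ/h

liquid -31.9→78.4 °C: 269.13 kJ/kg
vaporisation at 78.4 °C: 841 kJ/kg
vapour 78.4→101 °C: 32.092 kJ/kg
Δh = 269.13 + 841 + 32.092 = 1142.2 kJ/kg
Q = ṁ·Δh = 33.61 kg/s × 1142.2 kJ/kg = 38390 kJ/s
|Q| = 38390 kW = 138200 MJ/h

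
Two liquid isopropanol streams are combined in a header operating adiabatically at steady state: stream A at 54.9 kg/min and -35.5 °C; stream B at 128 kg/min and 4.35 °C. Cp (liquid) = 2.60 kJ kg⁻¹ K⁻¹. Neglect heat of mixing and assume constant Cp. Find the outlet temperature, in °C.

No heat crosses the boundary, so H_out = H_in.
T_out = Σ ṁᵢCp,ᵢTᵢ / Σ ṁᵢCp,ᵢ
      = -3619.6 / 475.54 = -7.6115 °C

T_out = -7.61 °C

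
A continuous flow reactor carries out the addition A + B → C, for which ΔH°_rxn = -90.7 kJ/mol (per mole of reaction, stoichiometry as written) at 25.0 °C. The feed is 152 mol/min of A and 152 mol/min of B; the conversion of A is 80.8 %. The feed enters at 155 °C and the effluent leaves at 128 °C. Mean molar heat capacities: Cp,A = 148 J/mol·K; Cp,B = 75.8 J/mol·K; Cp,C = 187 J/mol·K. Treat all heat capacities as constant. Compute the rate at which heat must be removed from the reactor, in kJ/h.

Q_out = 751000 kJ/h

Extent of reaction ξ = 0.808 × 152 = 122.82 mol/min
Reaction term: ξ·ΔH°_rxn = 122.82 × -90.7 = -11139 kJ/min
Sensible, feed 155→25 °C: -4422.3 kJ/min
Outlet flows (mol/min): A 29.184, B 29.184, C 122.82
Sensible, products 25→128 °C: 3038.3 kJ/min
Q = ΔH = -12523 kJ/min = -208.72 kW
Heat removed = 751400 kJ/h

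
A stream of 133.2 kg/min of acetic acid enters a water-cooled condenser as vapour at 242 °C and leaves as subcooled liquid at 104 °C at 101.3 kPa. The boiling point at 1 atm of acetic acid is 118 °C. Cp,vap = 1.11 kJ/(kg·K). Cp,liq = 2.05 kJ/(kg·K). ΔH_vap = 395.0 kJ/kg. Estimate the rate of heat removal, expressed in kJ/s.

Q_c = 1250 kJ/s

vapour 242→118 °C: -137.64 kJ/kg
condensation at 118 °C: -395 kJ/kg
liquid 118→104 °C: -28.7 kJ/kg
Δh = -137.64 + -395 + -28.7 = -561.34 kJ/kg
Q = ṁ·Δh = 133.2 kg/min × -561.34 kJ/kg = -74770 kJ/min
|Q| = 1246.2 kW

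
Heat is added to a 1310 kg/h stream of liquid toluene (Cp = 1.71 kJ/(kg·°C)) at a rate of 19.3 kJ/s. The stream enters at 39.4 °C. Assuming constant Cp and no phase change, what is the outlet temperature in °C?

Q = 19.3 kJ/s = 69480 kJ/h
ΔT = Q/(ṁ·Cp) = 69480/(1310×1.71) = 31.016 K
T_out = 39.4 + 31.016 = 70.416 °C

T_out = 70.4 °C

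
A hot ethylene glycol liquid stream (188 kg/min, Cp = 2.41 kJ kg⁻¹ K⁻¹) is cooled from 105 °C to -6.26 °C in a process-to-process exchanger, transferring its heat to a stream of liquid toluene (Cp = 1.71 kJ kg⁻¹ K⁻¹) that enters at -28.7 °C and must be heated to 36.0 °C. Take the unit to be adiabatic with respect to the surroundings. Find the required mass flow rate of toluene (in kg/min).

Heat released by hot stream: Q = 188 × 2.41 × (105 − -6.26) = 50410 kJ/min
Energy balance on cold side (adiabatic exchanger): Q = ṁ_c·Cp_c·(T_c,out − T_c,in)
ṁ_c = 50410 / [1.71 × (36.0 − -28.7)] = 455.63 kg/min

ṁ_c = 456 kg/min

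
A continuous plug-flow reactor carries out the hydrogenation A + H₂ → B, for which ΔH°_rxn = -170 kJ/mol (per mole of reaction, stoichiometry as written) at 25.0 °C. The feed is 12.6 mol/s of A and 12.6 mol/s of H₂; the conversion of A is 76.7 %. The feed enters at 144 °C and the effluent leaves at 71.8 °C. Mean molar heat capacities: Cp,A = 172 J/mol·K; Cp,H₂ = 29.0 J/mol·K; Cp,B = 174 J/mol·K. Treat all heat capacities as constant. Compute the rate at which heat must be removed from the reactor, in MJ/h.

Extent of reaction ξ = 0.767 × 12.6 = 9.6642 mol/s
Reaction term: ξ·ΔH°_rxn = 9.6642 × -170 = -1642.9 kJ/s
Sensible, feed 144→25 °C: -301.38 kJ/s
Outlet flows (mol/s): A 2.9358, H₂ 2.9358, B 9.6642
Sensible, products 25→71.8 °C: 106.31 kJ/s
Q = ΔH = -1838 kJ/s = -1838 kW
Heat removed = 6616.7 MJ/h

Q_out = 6620 MJ/h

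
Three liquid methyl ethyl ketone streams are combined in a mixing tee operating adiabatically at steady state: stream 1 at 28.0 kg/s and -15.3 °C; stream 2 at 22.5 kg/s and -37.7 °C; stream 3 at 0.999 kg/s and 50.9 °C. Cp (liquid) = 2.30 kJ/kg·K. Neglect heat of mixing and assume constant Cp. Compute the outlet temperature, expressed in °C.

No heat crosses the boundary, so H_out = H_in.
T_out = Σ ṁᵢCp,ᵢTᵢ / Σ ṁᵢCp,ᵢ
      = -2819.3 / 118.45 = -23.802 °C

T_out = -23.8 °C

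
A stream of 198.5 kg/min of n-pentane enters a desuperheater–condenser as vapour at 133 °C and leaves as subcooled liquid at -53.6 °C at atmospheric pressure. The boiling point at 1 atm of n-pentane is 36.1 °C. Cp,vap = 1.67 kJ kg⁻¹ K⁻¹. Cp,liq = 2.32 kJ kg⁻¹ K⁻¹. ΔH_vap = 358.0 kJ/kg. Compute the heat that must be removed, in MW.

Q_c = 2.41 MW

vapour 133→36.1 °C: -161.82 kJ/kg
condensation at 36.1 °C: -358 kJ/kg
liquid 36.1→-53.6 °C: -208.1 kJ/kg
Δh = -161.82 + -358 + -208.1 = -727.93 kJ/kg
Q = ṁ·Δh = 198.5 kg/min × -727.93 kJ/kg = -144490 kJ/min
|Q| = 2408.2 kW = 2.4082 MW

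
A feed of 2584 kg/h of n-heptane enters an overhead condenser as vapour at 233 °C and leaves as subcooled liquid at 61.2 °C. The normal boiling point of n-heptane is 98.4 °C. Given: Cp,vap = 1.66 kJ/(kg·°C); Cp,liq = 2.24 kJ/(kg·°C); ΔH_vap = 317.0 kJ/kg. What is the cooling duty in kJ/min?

Q_c = 26900 kJ/min

vapour 233→98.4 °C: -223.44 kJ/kg
condensation at 98.4 °C: -317 kJ/kg
liquid 98.4→61.2 °C: -83.328 kJ/kg
Δh = -223.44 + -317 + -83.328 = -623.76 kJ/kg
Q = ṁ·Δh = 2584 kg/h × -623.76 kJ/kg = -1.6118e+06 kJ/h
|Q| = 447.72 kW = 26863 kJ/min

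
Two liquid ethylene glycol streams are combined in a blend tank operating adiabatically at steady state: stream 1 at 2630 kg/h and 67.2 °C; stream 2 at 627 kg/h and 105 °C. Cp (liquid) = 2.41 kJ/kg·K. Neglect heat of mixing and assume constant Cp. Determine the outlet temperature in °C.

No heat crosses the boundary, so H_out = H_in.
Σ ṁᵢCp,ᵢTᵢ = 2630×2.41×67.2 + 627×2.41×105 = 584600
Σ ṁᵢCp,ᵢ = 2630×2.41 + 627×2.41 = 7849.4
T_out = 584600 / 7849.4 = 74.477 °C

T_out = 74.5 °C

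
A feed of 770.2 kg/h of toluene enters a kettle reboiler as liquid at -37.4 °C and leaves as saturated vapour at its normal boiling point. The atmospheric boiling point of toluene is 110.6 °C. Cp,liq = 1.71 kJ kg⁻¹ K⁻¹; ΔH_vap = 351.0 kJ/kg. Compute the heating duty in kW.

Q = 129 kW

liquid -37.4→110.6 °C: 253.08 kJ/kg
vaporisation at 110.6 °C: 351 kJ/kg
Δh = 253.08 + 351 = 604.08 kJ/kg
Q = ṁ·Δh = 770.2 kg/h × 604.08 kJ/kg = 465260 kJ/h
|Q| = 129.24 kW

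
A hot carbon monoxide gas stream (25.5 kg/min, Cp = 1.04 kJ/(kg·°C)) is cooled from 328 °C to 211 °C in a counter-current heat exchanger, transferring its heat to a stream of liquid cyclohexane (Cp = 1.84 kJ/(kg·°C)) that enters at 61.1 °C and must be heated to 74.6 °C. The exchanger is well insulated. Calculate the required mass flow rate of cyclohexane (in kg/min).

Heat released by hot stream: Q = 25.5 × 1.04 × (328 − 211) = 3102.8 kJ/min
Energy balance on cold side (adiabatic exchanger): Q = ṁ_c·Cp_c·(T_c,out − T_c,in)
ṁ_c = 3102.8 / [1.84 × (74.6 − 61.1)] = 124.91 kg/min

ṁ_c = 125 kg/min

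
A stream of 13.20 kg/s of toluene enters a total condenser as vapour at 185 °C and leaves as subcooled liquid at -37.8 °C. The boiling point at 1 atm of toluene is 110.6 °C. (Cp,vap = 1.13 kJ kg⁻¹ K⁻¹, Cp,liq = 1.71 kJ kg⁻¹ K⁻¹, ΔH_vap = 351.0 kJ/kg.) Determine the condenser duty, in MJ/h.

vapour 185→110.6 °C: -84.072 kJ/kg
condensation at 110.6 °C: -351 kJ/kg
liquid 110.6→-37.8 °C: -253.76 kJ/kg
Δh = -84.072 + -351 + -253.76 = -688.84 kJ/kg
Q = ṁ·Δh = 13.20 kg/s × -688.84 kJ/kg = -9092.6 kJ/s
|Q| = 9092.6 kW = 32733 MJ/h

Q_c = 32700 MJ/h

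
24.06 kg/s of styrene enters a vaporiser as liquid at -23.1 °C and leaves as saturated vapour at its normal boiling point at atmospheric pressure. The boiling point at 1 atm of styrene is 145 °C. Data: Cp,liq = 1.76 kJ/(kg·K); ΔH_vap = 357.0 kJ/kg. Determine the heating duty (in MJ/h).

liquid -23.1→145 °C: 295.86 kJ/kg
vaporisation at 145 °C: 357 kJ/kg
Δh = 295.86 + 357 = 652.86 kJ/kg
Q = ṁ·Δh = 24.06 kg/s × 652.86 kJ/kg = 15708 kJ/s
|Q| = 15708 kW = 56548 MJ/h

Q = 56500 MJ/h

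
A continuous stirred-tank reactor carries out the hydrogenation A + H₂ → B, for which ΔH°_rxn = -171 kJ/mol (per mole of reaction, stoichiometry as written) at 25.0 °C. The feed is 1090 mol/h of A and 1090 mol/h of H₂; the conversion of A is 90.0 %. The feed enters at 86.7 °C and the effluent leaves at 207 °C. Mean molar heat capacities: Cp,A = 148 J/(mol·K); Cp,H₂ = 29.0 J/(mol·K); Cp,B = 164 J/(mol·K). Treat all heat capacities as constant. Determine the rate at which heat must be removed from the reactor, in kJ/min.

Q_out = 2450 kJ/min

Extent of reaction ξ = 0.900 × 1090 = 981 mol/h
Reaction term: ξ·ΔH°_rxn = 981 × -171 = -167750 kJ/h
Sensible, feed 86.7→25 °C: -11904 kJ/h
Outlet flows (mol/h): A 109, H₂ 109, B 981
Sensible, products 25→207 °C: 32792 kJ/h
Q = ΔH = -146860 kJ/h = -40.795 kW
Heat removed = 2447.7 kJ/min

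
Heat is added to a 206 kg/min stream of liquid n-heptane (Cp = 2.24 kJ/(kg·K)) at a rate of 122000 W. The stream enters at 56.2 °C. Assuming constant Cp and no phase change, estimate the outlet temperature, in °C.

T_out = 72.1 °C

Q = 122000 W = 7320 kJ/min
ΔT = Q/(ṁ·Cp) = 7320/(206×2.24) = 15.863 K
T_out = 56.2 + 15.863 = 72.063 °C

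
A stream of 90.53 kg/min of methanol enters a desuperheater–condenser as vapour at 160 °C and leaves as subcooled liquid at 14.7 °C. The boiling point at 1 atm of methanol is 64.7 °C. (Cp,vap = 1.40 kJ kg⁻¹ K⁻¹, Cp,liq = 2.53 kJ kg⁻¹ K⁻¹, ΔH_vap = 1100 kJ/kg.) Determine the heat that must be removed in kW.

Q_c = 2050 kW

vapour 160→64.7 °C: -133.42 kJ/kg
condensation at 64.7 °C: -1100 kJ/kg
liquid 64.7→14.7 °C: -126.5 kJ/kg
Δh = -133.42 + -1100 + -126.5 = -1359.9 kJ/kg
Q = ṁ·Δh = 90.53 kg/min × -1359.9 kJ/kg = -123110 kJ/min
|Q| = 2051.9 kW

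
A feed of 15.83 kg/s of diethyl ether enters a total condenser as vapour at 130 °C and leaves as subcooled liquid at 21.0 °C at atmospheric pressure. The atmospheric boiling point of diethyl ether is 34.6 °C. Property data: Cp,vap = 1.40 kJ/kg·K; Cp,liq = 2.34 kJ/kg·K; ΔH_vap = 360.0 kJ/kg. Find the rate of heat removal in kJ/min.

vapour 130→34.6 °C: -133.56 kJ/kg
condensation at 34.6 °C: -360 kJ/kg
liquid 34.6→21.0 °C: -31.824 kJ/kg
Δh = -133.56 + -360 + -31.824 = -525.38 kJ/kg
Q = ṁ·Δh = 15.83 kg/s × -525.38 kJ/kg = -8316.8 kJ/s
|Q| = 8316.8 kW = 499010 kJ/min

Q_c = 499000 kJ/min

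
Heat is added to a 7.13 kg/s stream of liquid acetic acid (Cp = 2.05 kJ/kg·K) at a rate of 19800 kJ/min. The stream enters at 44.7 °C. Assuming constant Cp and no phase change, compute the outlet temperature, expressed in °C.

Q = 19800 kJ/min = 330 kJ/s
ΔT = Q/(ṁ·Cp) = 330/(7.13×2.05) = 22.577 K
T_out = 44.7 + 22.577 = 67.277 °C

T_out = 67.3 °C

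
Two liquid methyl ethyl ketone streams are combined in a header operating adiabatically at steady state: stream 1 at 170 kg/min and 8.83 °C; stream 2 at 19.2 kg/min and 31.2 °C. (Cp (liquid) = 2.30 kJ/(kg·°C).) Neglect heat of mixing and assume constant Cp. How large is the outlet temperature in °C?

Energy balance with Q = 0: Σ ṁᵢCp,ᵢ(T_out − Tᵢ) = 0
Σ ṁᵢCp,ᵢTᵢ = 170×2.30×8.83 + 19.2×2.30×31.2 = 4830.3
Σ ṁᵢCp,ᵢ = 170×2.30 + 19.2×2.30 = 435.16
T_out = 4830.3 / 435.16 = 11.1 °C

T_out = 11.1 °C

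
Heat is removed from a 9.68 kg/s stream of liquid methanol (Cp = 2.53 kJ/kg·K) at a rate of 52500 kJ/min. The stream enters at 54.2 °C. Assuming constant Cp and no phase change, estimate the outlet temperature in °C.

T_out = 18.5 °C

Q = 52500 kJ/min = 875 kJ/s
ΔT = Q/(ṁ·Cp) = 875/(9.68×2.53) = 35.728 K
T_out = 54.2 − 35.728 = 18.472 °C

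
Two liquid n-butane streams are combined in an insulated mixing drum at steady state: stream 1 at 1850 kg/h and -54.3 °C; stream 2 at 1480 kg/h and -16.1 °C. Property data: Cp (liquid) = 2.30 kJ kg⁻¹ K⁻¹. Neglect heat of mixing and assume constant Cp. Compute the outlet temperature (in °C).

Energy balance with Q = 0: Σ ṁᵢCp,ᵢ(T_out − Tᵢ) = 0
Σ ṁᵢCp,ᵢTᵢ = 1850×2.30×-54.3 + 1480×2.30×-16.1 = -285850
Σ ṁᵢCp,ᵢ = 1850×2.30 + 1480×2.30 = 7659
T_out = -285850 / 7659 = -37.322 °C

T_out = -37.3 °C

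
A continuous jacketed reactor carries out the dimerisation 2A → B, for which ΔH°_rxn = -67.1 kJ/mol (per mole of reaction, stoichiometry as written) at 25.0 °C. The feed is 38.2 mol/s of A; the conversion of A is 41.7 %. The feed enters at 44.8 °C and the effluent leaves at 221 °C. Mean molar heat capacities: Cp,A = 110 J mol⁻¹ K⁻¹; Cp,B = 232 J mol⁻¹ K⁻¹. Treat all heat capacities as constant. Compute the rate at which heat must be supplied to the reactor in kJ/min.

Extent of reaction ξ = 0.417 × 38.2 / 2 = 7.9647 mol/s
Reaction term: ξ·ΔH°_rxn = 7.9647 × -67.1 = -534.43 kJ/s
Sensible, feed 44.8→25 °C: -83.2 kJ/s
Outlet flows (mol/s): A 22.271, B 7.9647
Sensible, products 25→221 °C: 842.32 kJ/s
Q = ΔH = 224.69 kJ/s = 224.69 kW
Heat supplied = 13482 kJ/min

Q_in = 13500 kJ/min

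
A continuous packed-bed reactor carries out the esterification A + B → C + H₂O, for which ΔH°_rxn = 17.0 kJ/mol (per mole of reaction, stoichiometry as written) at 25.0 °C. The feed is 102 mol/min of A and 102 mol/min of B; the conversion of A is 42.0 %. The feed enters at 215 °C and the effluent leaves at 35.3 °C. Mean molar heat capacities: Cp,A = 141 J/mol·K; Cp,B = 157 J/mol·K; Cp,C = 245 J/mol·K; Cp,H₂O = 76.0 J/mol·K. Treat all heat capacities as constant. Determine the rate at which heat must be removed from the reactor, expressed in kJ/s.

Q_out = 78.7 kJ/s

Extent of reaction ξ = 0.420 × 102 = 42.84 mol/min
Reaction term: ξ·ΔH°_rxn = 42.84 × 17.0 = 728.28 kJ/min
Sensible, feed 215→25 °C: -5775.2 kJ/min
Outlet flows (mol/min): A 59.16, B 59.16, C 42.84, H₂O 42.84
Sensible, products 25→35.3 °C: 323.23 kJ/min
Q = ΔH = -4723.7 kJ/min = -78.729 kW
Heat removed = 78.729 kJ/s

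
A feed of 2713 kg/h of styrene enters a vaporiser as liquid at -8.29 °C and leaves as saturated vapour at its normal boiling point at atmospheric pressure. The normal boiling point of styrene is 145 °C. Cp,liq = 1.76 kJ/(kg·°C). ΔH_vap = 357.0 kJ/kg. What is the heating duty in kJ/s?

Q = 472 kJ/s

liquid -8.29→145 °C: 269.79 kJ/kg
vaporisation at 145 °C: 357 kJ/kg
Δh = 269.79 + 357 = 626.79 kJ/kg
Q = ṁ·Δh = 2713 kg/h × 626.79 kJ/kg = 1.7005e+06 kJ/h
|Q| = 472.36 kW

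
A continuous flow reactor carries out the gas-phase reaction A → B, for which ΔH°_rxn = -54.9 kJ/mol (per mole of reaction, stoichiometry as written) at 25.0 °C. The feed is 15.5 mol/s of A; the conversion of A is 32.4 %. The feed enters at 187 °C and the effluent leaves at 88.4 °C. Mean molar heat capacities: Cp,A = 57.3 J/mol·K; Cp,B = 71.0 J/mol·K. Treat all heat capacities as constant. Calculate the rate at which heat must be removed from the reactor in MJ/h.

Extent of reaction ξ = 0.324 × 15.5 = 5.022 mol/s
Reaction term: ξ·ΔH°_rxn = 5.022 × -54.9 = -275.71 kJ/s
Sensible, feed 187→25 °C: -143.88 kJ/s
Outlet flows (mol/s): A 10.478, B 5.022
Sensible, products 25→88.4 °C: 60.671 kJ/s
Q = ΔH = -358.92 kJ/s = -358.92 kW
Heat removed = 1292.1 MJ/h

Q_out = 1290 MJ/h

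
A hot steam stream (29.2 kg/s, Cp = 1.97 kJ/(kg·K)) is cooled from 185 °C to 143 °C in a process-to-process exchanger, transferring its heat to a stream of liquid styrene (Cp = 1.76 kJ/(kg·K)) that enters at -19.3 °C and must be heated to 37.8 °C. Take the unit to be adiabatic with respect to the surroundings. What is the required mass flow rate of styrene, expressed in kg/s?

Heat released by hot stream: Q = 29.2 × 1.97 × (185 − 143) = 2416 kJ/s
Energy balance on cold side (adiabatic exchanger): Q = ṁ_c·Cp_c·(T_c,out − T_c,in)
ṁ_c = 2416 / [1.76 × (37.8 − -19.3)] = 24.041 kg/s

ṁ_c = 24.0 kg/s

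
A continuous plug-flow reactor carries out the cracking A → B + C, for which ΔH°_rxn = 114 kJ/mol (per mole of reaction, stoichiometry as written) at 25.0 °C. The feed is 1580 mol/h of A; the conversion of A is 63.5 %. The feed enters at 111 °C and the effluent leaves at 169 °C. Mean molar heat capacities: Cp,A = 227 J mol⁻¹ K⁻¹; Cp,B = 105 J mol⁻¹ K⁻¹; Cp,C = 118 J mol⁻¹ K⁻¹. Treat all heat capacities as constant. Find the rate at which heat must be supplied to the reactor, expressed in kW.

Q_in = 37.4 kW

Extent of reaction ξ = 0.635 × 1580 = 1003.3 mol/h
Reaction term: ξ·ΔH°_rxn = 1003.3 × 114 = 114380 kJ/h
Sensible, feed 111→25 °C: -30845 kJ/h
Outlet flows (mol/h): A 576.7, B 1003.3, C 1003.3
Sensible, products 25→169 °C: 51069 kJ/h
Q = ΔH = 134600 kJ/h = 37.389 kW
Heat supplied = 37.389 kW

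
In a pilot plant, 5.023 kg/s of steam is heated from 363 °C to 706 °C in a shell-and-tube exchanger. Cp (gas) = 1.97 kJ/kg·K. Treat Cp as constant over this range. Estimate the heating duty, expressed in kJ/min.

Q = 204000 kJ/min

Q = ṁ·Cp·ΔT = 5.023 × 1.97 × (706 − 363) = 3394.1 kJ/s
Heating duty = 203650 kJ/min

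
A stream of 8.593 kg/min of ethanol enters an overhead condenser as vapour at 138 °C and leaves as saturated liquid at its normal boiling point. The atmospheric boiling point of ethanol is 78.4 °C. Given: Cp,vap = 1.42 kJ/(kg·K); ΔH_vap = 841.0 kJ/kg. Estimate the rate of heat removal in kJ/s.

vapour 138→78.4 °C: -84.632 kJ/kg
condensation at 78.4 °C: -841 kJ/kg
Δh = -84.632 + -841 = -925.63 kJ/kg
Q = ṁ·Δh = 8.593 kg/min × -925.63 kJ/kg = -7954 kJ/min
|Q| = 132.57 kW

Q_c = 133 kJ/s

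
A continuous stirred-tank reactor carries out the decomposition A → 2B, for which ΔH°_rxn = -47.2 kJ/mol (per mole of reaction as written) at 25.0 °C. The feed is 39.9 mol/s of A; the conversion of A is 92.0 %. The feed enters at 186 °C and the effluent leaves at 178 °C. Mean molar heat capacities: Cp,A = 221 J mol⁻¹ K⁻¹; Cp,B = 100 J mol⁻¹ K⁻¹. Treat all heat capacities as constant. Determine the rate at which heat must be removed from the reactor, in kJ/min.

Q_out = 115000 kJ/min

Extent of reaction ξ = 0.920 × 39.9 = 36.708 mol/s
Reaction term: ξ·ΔH°_rxn = 36.708 × -47.2 = -1732.6 kJ/s
Sensible, feed 186→25 °C: -1419.7 kJ/s
Outlet flows (mol/s): A 3.192, B 73.416
Sensible, products 25→178 °C: 1231.2 kJ/s
Q = ΔH = -1921.1 kJ/s = -1921.1 kW
Heat removed = 115270 kJ/min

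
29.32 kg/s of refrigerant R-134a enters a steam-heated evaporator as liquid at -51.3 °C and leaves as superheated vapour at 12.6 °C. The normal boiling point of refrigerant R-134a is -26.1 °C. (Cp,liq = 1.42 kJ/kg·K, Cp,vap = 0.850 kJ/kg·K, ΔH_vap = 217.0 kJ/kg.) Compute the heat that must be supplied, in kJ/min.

Q = 503000 kJ/min

liquid -51.3→-26.1 °C: 35.784 kJ/kg
vaporisation at -26.1 °C: 217 kJ/kg
vapour -26.1→12.6 °C: 32.895 kJ/kg
Δh = 35.784 + 217 + 32.895 = 285.68 kJ/kg
Q = ṁ·Δh = 29.32 kg/s × 285.68 kJ/kg = 8376.1 kJ/s
|Q| = 8376.1 kW = 502570 kJ/min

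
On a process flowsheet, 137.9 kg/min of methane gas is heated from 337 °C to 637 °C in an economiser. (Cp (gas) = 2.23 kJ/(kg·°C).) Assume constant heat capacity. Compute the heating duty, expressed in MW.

Q = 1.54 MW

Q = ṁ·Cp·ΔT = 137.9 × 2.23 × (637 − 337) = 92255 kJ/min
Converting: 92255 / 60 s = 1537.6 kW
Heating duty = 1.5376 MW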